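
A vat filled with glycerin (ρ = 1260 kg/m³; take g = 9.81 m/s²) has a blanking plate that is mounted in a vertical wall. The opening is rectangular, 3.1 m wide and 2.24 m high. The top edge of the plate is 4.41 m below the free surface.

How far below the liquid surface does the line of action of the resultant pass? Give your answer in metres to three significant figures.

γ = ρg = 1260 × 9.81 / 1000 = 12.3606 kN/m³.
The centroid lies 2.24/2 = 1.12 m below the top edge, so the centroid depth is h_c = 4.41 + 1.12 = 5.53 m.
A = 3.1 × 2.24 = 6.944 m².
Resultant F = γ·h_c·A = 12.3606 × 5.53 × 6.944 = 474.651 kN.
I_c = b·h³/12 = 3.1 × 2.24³/12 = 2.90352 m⁴.
Centre of pressure: y_p = y_c + I_c/(y_c·A) = 5.53 + 2.90352/(5.53 × 6.944) = 5.53 + 0.0756119 = 5.60561 m along the plane.

h_p = 5.61 m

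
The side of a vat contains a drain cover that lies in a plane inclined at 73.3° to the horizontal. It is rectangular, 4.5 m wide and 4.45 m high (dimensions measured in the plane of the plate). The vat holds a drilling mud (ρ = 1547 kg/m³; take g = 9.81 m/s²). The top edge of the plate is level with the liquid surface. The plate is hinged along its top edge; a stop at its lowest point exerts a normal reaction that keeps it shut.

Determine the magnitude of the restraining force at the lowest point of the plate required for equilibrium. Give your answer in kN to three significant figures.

γ = ρg = 1547 × 9.81 / 1000 = 15.17607 kN/m³.
Let θ = 73.3° be the plate's angle to the horizontal; measure y along the incline from where the plane meets the free surface. Vertical depth h = y·sinθ with sinθ = 0.957822.
The centroid lies 4.45/2 = 2.225 m below the top edge, so y_c = 2.225 m and h_c = 2.225 × 0.957822 = 2.13115 m.
A = 4.5 × 4.45 = 20.025 m².
Resultant F = γ·h_c·A = 15.17607 × 2.13115 × 20.025 = 647.658 kN.
I_c = b·h³/12 = 4.5 × 4.45³/12 = 33.0454 m⁴.
Centre of pressure: y_p = y_c + I_c/(y_c·A) = 2.225 + 33.0454/(2.225 × 20.025) = 2.225 + 0.741666 = 2.96667 m along the plane.
The resultant acts 2.225 + 0.741666 = 2.96667 m (along the plate) below the hinge at the top edge, so the moment about the hinge is M = F × 2.96667 = 647.658 × 2.96667 = 1921.39 kN·m.
A normal force at the bottom, 4.45 m from the hinge, must supply this moment: P = 1921.39/4.45 = 431.773 kN.

P ≈ 432 kN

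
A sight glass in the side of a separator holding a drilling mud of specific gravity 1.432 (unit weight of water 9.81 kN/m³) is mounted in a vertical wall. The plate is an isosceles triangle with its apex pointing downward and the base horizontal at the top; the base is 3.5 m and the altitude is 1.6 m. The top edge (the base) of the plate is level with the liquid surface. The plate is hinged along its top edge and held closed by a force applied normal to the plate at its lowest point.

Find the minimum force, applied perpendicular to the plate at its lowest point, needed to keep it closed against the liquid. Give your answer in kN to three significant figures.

γ = 1.432 × 9.81 = 14.04792 kN/m³.
With the apex down, the centroid sits h/3 = 1.6/3 = 0.533333 m below the base (the top edge), so the centroid depth is h_c = 0.533333 m.
A = ½ × 3.5 × 1.6 = 2.8 m².
Resultant F = γ·h_c·A = 14.04792 × 0.533333 × 2.8 = 20.9782 kN.
I_c = b·h³/36 = 3.5 × 1.6³/36 = 0.398222 m⁴.
Centre of pressure: y_p = y_c + I_c/(y_c·A) = 0.533333 + 0.398222/(0.533333 × 2.8) = 0.533333 + 0.266667 = 0.8 m along the plane.
The resultant acts 0.533333 + 0.266667 = 0.8 m (along the plate) below the hinge at the top edge, so the moment about the hinge is M = F × 0.8 = 20.9782 × 0.8 = 16.7826 kN·m.
A normal force at the bottom, 1.6 m from the hinge, must supply this moment: P = 16.7826/1.6 = 10.4891 kN.

P ≈ 10.5 kN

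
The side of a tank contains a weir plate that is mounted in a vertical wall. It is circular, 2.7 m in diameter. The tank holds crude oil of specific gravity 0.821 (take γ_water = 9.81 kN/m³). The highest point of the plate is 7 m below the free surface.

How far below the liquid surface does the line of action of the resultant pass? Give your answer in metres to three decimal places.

h_p = 8.405 m

γ = 0.821 × 9.81 = 8.05401 kN/m³.
The centroid is at the centre, 1.35 m below the top of the plate, so the centroid depth is h_c = 7 + 1.35 = 8.35 m.
A = π(1.35)² = 5.72555 m².
Resultant F = γ·h_c·A = 8.05401 × 8.35 × 5.72555 = 385.049 kN.
I_c = πr⁴/4 = π × 1.35⁴/4 = 2.6087 m⁴.
Centre of pressure: y_p = y_c + I_c/(y_c·A) = 8.35 + 2.6087/(8.35 × 5.72555) = 8.35 + 0.0545658 = 8.40457 m along the plane.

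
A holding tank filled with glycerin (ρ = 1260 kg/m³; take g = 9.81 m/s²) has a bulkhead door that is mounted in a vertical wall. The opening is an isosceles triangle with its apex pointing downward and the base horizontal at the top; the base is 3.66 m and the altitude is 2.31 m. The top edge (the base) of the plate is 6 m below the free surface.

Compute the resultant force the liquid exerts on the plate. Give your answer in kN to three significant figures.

F ≈ 354 kN

γ = ρg = 1260 × 9.81 / 1000 = 12.3606 kN/m³.
With the apex down, the centroid sits h/3 = 2.31/3 = 0.77 m below the base (the top edge), so the centroid depth is h_c = 6 + 0.77 = 6.77 m.
A = ½ × 3.66 × 2.31 = 4.2273 m².
Resultant F = γ·h_c·A = 12.3606 × 6.77 × 4.2273 = 353.746 kN.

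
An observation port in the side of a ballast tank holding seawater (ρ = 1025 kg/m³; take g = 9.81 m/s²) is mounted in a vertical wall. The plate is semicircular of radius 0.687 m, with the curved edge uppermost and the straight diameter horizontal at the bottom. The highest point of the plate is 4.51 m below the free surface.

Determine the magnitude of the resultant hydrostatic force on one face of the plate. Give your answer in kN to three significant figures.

F ≈ 36.6 kN

γ = ρg = 1025 × 9.81 / 1000 = 10.05525 kN/m³.
The centroid lies 4r/(3π) = 0.291572 m above the diameter, so r − 4r/(3π) = 0.687 − 0.291572 = 0.395428 m below the topmost point, so the centroid depth is h_c = 4.51 + 0.395428 = 4.90543 m.
A = πr²/2 = π × 0.687²/2 = 0.741367 m².
Resultant F = γ·h_c·A = 10.05525 × 4.90543 × 0.741367 = 36.5682 kN.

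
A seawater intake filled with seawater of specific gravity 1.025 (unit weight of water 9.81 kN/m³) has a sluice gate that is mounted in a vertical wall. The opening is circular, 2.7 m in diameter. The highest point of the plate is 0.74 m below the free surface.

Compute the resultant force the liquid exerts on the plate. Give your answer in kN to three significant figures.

F ≈ 120 kN

γ = 1.025 × 9.81 = 10.05525 kN/m³.
The centroid is at the centre, 1.35 m below the top of the plate, so the centroid depth is h_c = 0.74 + 1.35 = 2.09 m.
A = π(1.35)² = 5.72555 m².
Resultant F = γ·h_c·A = 10.05525 × 2.09 × 5.72555 = 120.325 kN.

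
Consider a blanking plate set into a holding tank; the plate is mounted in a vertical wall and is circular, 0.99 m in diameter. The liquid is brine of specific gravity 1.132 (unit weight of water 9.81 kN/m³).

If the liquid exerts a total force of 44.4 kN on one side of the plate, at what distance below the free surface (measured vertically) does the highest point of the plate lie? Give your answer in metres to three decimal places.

d_top ≈ 4.699 m

γ = 1.132 × 9.81 = 11.10492 kN/m³.
A = π(0.495)² = 0.769769 m².
From F = γ·h_c·A, the centroid depth is h_c = 44.4/(11.10492 × 0.769769) = 5.19406 m.
The centroid is at the centre, 0.495 m below the top of the plate, so the highest point sits at h_top = 5.19406 − 0.495 = 4.69906 m below the surface.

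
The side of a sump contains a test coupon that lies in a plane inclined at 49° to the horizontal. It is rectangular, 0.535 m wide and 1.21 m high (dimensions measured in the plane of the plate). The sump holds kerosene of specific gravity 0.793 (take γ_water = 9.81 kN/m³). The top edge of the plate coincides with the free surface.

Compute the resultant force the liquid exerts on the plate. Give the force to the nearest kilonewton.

F ≈ 2 kN

γ = 0.793 × 9.81 = 7.77933 kN/m³.
Let θ = 49° be the plate's angle to the horizontal; measure y along the incline from where the plane meets the free surface. Vertical depth h = y·sinθ with sinθ = 0.754710.
The centroid lies 1.21/2 = 0.605 m below the top edge, so y_c = 0.605 m and h_c = 0.605 × 0.754710 = 0.4566 m.
A = 0.535 × 1.21 = 0.64735 m².
Resultant F = γ·h_c·A = 7.77933 × 0.4566 × 0.64735 = 2.29941 kN.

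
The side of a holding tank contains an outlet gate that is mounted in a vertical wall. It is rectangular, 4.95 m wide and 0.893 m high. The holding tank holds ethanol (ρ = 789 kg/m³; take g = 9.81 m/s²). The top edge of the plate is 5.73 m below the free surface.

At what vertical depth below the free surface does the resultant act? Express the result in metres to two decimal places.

γ = ρg = 789 × 9.81 / 1000 = 7.74009 kN/m³.
The centroid lies 0.893/2 = 0.4465 m below the top edge, so the centroid depth is h_c = 5.73 + 0.4465 = 6.1765 m.
A = 4.95 × 0.893 = 4.42035 m².
Resultant F = γ·h_c·A = 7.74009 × 6.1765 × 4.42035 = 211.322 kN.
I_c = b·h³/12 = 4.95 × 0.893³/12 = 0.29375 m⁴.
Centre of pressure: y_p = y_c + I_c/(y_c·A) = 6.1765 + 0.29375/(6.1765 × 4.42035) = 6.1765 + 0.0107592 = 6.18726 m along the plane.

h_p = 6.19 m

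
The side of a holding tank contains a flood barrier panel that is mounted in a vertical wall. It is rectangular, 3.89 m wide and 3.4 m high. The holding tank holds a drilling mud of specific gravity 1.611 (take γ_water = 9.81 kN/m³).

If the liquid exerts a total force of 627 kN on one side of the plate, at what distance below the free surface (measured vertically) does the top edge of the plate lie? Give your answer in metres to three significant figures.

d_top ≈ 1.30 m

γ = 1.611 × 9.81 = 15.80391 kN/m³.
A = 3.89 × 3.4 = 13.226 m².
From F = γ·h_c·A, the centroid depth is h_c = 627/(15.80391 × 13.226) = 2.99968 m.
The centroid lies 3.4/2 = 1.7 m below the top edge, so the top edge sits at h_top = 2.99968 − 1.7 = 1.29968 m below the surface.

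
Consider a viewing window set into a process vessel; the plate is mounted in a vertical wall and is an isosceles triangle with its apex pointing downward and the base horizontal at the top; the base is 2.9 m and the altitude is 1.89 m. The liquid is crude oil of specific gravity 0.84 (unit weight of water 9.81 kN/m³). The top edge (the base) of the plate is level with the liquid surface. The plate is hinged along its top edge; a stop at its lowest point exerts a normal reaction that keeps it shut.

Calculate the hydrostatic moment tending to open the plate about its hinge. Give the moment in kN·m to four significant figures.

γ = 0.84 × 9.81 = 8.2404 kN/m³.
With the apex down, the centroid sits h/3 = 1.89/3 = 0.63 m below the base (the top edge), so the centroid depth is h_c = 0.63 m.
A = ½ × 2.9 × 1.89 = 2.7405 m².
Resultant F = γ·h_c·A = 8.2404 × 0.63 × 2.7405 = 14.2272 kN.
I_c = b·h³/36 = 2.9 × 1.89³/36 = 0.543852 m⁴.
Centre of pressure: y_p = y_c + I_c/(y_c·A) = 0.63 + 0.543852/(0.63 × 2.7405) = 0.63 + 0.315 = 0.945 m along the plane.
The resultant acts 0.63 + 0.315 = 0.945 m (along the plate) below the hinge at the top edge, so the moment about the hinge is M = F × 0.945 = 14.2272 × 0.945 = 13.4447 kN·m.

M ≈ 13.44 kN·m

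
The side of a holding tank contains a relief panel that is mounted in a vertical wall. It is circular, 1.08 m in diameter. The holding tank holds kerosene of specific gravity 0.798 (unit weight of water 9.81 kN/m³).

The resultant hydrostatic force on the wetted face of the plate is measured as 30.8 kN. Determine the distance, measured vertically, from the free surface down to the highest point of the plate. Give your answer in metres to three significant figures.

d_top ≈ 3.75 m

γ = 0.798 × 9.81 = 7.82838 kN/m³.
A = π(0.54)² = 0.916088 m².
From F = γ·h_c·A, the centroid depth is h_c = 30.8/(7.82838 × 0.916088) = 4.29479 m.
The centroid is at the centre, 0.54 m below the top of the plate, so the highest point sits at h_top = 4.29479 − 0.54 = 3.75479 m below the surface.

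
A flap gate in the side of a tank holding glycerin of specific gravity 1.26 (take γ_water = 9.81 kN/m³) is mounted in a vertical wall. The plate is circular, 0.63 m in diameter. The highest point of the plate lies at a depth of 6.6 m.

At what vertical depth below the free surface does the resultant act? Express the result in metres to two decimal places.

h_p = 6.92 m

γ = 1.26 × 9.81 = 12.3606 kN/m³.
The centroid is at the centre, 0.315 m below the top of the plate, so the centroid depth is h_c = 6.6 + 0.315 = 6.915 m.
A = π(0.315)² = 0.311725 m².
Resultant F = γ·h_c·A = 12.3606 × 6.915 × 0.311725 = 26.6442 kN.
I_c = πr⁴/4 = π × 0.315⁴/4 = 0.00773272 m⁴.
Centre of pressure: y_p = y_c + I_c/(y_c·A) = 6.915 + 0.00773272/(6.915 × 0.311725) = 6.915 + 0.00358731 = 6.91859 m along the plane.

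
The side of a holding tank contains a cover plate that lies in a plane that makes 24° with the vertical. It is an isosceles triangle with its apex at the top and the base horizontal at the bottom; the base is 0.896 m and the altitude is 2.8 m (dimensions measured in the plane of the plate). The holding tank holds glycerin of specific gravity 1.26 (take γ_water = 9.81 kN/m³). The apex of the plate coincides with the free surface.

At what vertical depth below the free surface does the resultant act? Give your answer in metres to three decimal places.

γ = 1.26 × 9.81 = 12.3606 kN/m³.
The plate makes 24° with the vertical, i.e. θ = 90° − 24° = 66° to the horizontal. Measuring y along the incline from the free-surface line, vertical depth h = y·sinθ with sinθ = 0.913545.
With the apex up, the centroid sits 2h/3 = 2 × 2.8/3 = 1.86667 m below the apex, so y_c = 1.86667 m and h_c = 1.86667 × 0.913545 = 1.70529 m.
A = ½ × 0.896 × 2.8 = 1.2544 m².
Resultant F = γ·h_c·A = 12.3606 × 1.70529 × 1.2544 = 26.4408 kN.
I_c = b·h³/36 = 0.896 × 2.8³/36 = 0.546361 m⁴.
Centre of pressure: y_p = y_c + I_c/(y_c·A) = 1.86667 + 0.546361/(1.86667 × 1.2544) = 1.86667 + 0.233333 = 2.1 m along the plane.
Vertically, h_p = y_p·sinθ = 2.1 × 0.913545 = 1.91844 m.

h_p = 1.918 m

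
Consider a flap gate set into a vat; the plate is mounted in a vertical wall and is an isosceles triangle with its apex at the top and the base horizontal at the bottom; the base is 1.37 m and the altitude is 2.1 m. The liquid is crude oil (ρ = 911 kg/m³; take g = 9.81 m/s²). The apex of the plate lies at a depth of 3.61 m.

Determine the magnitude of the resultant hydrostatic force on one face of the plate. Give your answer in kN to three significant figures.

F ≈ 64.4 kN

γ = ρg = 911 × 9.81 / 1000 = 8.93691 kN/m³.
With the apex up, the centroid sits 2h/3 = 2 × 2.1/3 = 1.4 m below the apex, so the centroid depth is h_c = 3.61 + 1.4 = 5.01 m.
A = ½ × 1.37 × 2.1 = 1.4385 m².
Resultant F = γ·h_c·A = 8.93691 × 5.01 × 1.4385 = 64.4073 kN.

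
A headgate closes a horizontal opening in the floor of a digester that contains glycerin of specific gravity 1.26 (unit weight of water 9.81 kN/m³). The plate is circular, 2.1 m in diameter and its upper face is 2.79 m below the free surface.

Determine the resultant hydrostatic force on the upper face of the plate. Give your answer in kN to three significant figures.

F ≈ 119 kN

γ = 1.26 × 9.81 = 12.3606 kN/m³.
The plate is horizontal, so pressure is uniform at p = γ·h = 12.3606 × 2.79 = 34.4861 kN/m².
A = π(1.05)² = 3.46361 m².
F = p·A = 34.4861 × 3.46361 = 119.446 kN.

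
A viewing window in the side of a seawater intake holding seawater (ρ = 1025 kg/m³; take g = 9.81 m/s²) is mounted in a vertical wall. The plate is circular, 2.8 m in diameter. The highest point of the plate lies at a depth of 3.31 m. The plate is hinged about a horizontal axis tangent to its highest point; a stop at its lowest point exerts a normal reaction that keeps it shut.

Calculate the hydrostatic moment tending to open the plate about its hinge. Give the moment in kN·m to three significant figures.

M ≈ 439 kN·m

γ = ρg = 1025 × 9.81 / 1000 = 10.05525 kN/m³.
The centroid is at the centre, 1.4 m below the top of the plate, so the centroid depth is h_c = 3.31 + 1.4 = 4.71 m.
A = π(1.4)² = 6.15752 m².
Resultant F = γ·h_c·A = 10.05525 × 4.71 × 6.15752 = 291.622 kN.
I_c = πr⁴/4 = π × 1.4⁴/4 = 3.01719 m⁴.
Centre of pressure: y_p = y_c + I_c/(y_c·A) = 4.71 + 3.01719/(4.71 × 6.15752) = 4.71 + 0.104034 = 4.81403 m along the plane.
The resultant acts 1.4 + 0.104034 = 1.50403 m (along the plate) below the hinge at the top edge, so the moment about the hinge is M = F × 1.50403 = 291.622 × 1.50403 = 438.608 kN·m.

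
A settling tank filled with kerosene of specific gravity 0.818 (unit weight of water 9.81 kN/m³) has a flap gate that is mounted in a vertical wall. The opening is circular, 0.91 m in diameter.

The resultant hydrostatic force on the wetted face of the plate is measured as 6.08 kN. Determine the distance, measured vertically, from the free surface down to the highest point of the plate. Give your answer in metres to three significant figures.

γ = 0.818 × 9.81 = 8.02458 kN/m³.
A = π(0.455)² = 0.650388 m².
From F = γ·h_c·A, the centroid depth is h_c = 6.08/(8.02458 × 0.650388) = 1.16495 m.
The centroid is at the centre, 0.455 m below the top of the plate, so the highest point sits at h_top = 1.16495 − 0.455 = 0.70995 m below the surface.

d_top ≈ 0.710 m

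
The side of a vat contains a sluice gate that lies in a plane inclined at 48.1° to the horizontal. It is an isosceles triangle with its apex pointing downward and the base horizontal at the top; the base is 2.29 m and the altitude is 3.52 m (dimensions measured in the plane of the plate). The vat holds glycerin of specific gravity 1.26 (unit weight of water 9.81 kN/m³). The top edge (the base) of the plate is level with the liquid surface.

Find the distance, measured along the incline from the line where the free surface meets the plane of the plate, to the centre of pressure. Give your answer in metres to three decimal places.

y_p = 1.760 m

γ = 1.26 × 9.81 = 12.3606 kN/m³.
Let θ = 48.1° be the plate's angle to the horizontal; measure y along the incline from where the plane meets the free surface. Vertical depth h = y·sinθ with sinθ = 0.744312.
With the apex down, the centroid sits h/3 = 3.52/3 = 1.17333 m below the base (the top edge), so y_c = 1.17333 m and h_c = 1.17333 × 0.744312 = 0.873324 m.
A = ½ × 2.29 × 3.52 = 4.0304 m².
Resultant F = γ·h_c·A = 12.3606 × 0.873324 × 4.0304 = 43.5074 kN.
I_c = b·h³/36 = 2.29 × 3.52³/36 = 2.77435 m⁴.
Centre of pressure: y_p = y_c + I_c/(y_c·A) = 1.17333 + 2.77435/(1.17333 × 4.0304) = 1.17333 + 0.586669 = 1.76 m along the plane.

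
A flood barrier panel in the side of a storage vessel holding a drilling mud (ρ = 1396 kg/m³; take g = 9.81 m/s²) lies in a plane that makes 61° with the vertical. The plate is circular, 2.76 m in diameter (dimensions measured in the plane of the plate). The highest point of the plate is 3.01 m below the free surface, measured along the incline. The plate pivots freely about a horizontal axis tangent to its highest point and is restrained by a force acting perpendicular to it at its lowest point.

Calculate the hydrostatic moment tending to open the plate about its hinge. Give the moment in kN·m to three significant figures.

γ = ρg = 1396 × 9.81 / 1000 = 13.69476 kN/m³.
The plate makes 61° with the vertical, i.e. θ = 90° − 61° = 29° to the horizontal. Measuring y along the incline from the free-surface line, vertical depth h = y·sinθ with sinθ = 0.484810.
The centroid is at the centre, 1.38 m below the top of the plate, so y_c = 3.01 + 1.38 = 4.39 m and h_c = 4.39 × 0.484810 = 2.12832 m.
A = π(1.38)² = 5.98285 m².
Resultant F = γ·h_c·A = 13.69476 × 2.12832 × 5.98285 = 174.381 kN.
I_c = πr⁴/4 = π × 1.38⁴/4 = 2.84843 m⁴.
Centre of pressure: y_p = y_c + I_c/(y_c·A) = 4.39 + 2.84843/(4.39 × 5.98285) = 4.39 + 0.108451 = 4.49845 m along the plane.
The resultant acts 1.38 + 0.108451 = 1.48845 m (along the plate) below the hinge at the top edge, so the moment about the hinge is M = F × 1.48845 = 174.381 × 1.48845 = 259.557 kN·m.

M ≈ 260 kN·m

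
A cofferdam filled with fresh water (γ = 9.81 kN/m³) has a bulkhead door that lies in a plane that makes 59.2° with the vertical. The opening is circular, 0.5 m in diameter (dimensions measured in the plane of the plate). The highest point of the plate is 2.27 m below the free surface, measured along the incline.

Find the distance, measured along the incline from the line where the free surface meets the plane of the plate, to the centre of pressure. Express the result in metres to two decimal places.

y_p = 2.53 m

γ = 9.81 kN/m³.
The plate makes 59.2° with the vertical, i.e. θ = 90° − 59.2° = 30.8° to the horizontal. Measuring y along the incline from the free-surface line, vertical depth h = y·sinθ with sinθ = 0.512043.
The centroid is at the centre, 0.25 m below the top of the plate, so y_c = 2.27 + 0.25 = 2.52 m and h_c = 2.52 × 0.512043 = 1.29035 m.
A = π(0.25)² = 0.19635 m².
Resultant F = γ·h_c·A = 9.81 × 1.29035 × 0.19635 = 2.48546 kN.
I_c = πr⁴/4 = π × 0.25⁴/4 = 0.00306796 m⁴.
Centre of pressure: y_p = y_c + I_c/(y_c·A) = 2.52 + 0.00306796/(2.52 × 0.19635) = 2.52 + 0.00620038 = 2.5262 m along the plane.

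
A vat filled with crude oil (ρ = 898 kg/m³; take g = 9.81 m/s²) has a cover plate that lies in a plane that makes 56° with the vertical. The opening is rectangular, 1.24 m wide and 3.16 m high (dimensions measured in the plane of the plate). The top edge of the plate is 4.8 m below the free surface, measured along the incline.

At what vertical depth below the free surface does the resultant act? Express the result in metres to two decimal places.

h_p = 3.64 m

γ = ρg = 898 × 9.81 / 1000 = 8.80938 kN/m³.
The plate makes 56° with the vertical, i.e. θ = 90° − 56° = 34° to the horizontal. Measuring y along the incline from the free-surface line, vertical depth h = y·sinθ with sinθ = 0.559193.
The centroid lies 3.16/2 = 1.58 m below the top edge, so y_c = 4.8 + 1.58 = 6.38 m and h_c = 6.38 × 0.559193 = 3.56765 m.
A = 1.24 × 3.16 = 3.9184 m².
Resultant F = γ·h_c·A = 8.80938 × 3.56765 × 3.9184 = 123.151 kN.
I_c = b·h³/12 = 1.24 × 3.16³/12 = 3.26063 m⁴.
Centre of pressure: y_p = y_c + I_c/(y_c·A) = 6.38 + 3.26063/(6.38 × 3.9184) = 6.38 + 0.130428 = 6.51043 m along the plane.
Vertically, h_p = y_p·sinθ = 6.51043 × 0.559193 = 3.64059 m.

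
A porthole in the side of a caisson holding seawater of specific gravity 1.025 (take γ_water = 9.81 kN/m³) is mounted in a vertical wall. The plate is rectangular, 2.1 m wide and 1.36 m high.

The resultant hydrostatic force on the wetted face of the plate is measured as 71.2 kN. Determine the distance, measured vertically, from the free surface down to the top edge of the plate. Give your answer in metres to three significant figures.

γ = 1.025 × 9.81 = 10.05525 kN/m³.
A = 2.1 × 1.36 = 2.856 m².
From F = γ·h_c·A, the centroid depth is h_c = 71.2/(10.05525 × 2.856) = 2.4793 m.
The centroid lies 1.36/2 = 0.68 m below the top edge, so the top edge sits at h_top = 2.4793 − 0.68 = 1.7993 m below the surface.

d_top ≈ 1.80 m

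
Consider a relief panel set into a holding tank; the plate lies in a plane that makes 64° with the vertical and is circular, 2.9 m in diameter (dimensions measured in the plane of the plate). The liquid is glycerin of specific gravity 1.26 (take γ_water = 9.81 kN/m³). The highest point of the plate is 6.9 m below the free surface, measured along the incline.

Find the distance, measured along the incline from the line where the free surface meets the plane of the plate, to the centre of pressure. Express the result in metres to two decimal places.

γ = 1.26 × 9.81 = 12.3606 kN/m³.
The plate makes 64° with the vertical, i.e. θ = 90° − 64° = 26° to the horizontal. Measuring y along the incline from the free-surface line, vertical depth h = y·sinθ with sinθ = 0.438371.
The centroid is at the centre, 1.45 m below the top of the plate, so y_c = 6.9 + 1.45 = 8.35 m and h_c = 8.35 × 0.438371 = 3.6604 m.
A = π(1.45)² = 6.6052 m².
Resultant F = γ·h_c·A = 12.3606 × 3.6604 × 6.6052 = 298.851 kN.
I_c = πr⁴/4 = π × 1.45⁴/4 = 3.47186 m⁴.
Centre of pressure: y_p = y_c + I_c/(y_c·A) = 8.35 + 3.47186/(8.35 × 6.6052) = 8.35 + 0.0629491 = 8.41295 m along the plane.

y_p = 8.41 m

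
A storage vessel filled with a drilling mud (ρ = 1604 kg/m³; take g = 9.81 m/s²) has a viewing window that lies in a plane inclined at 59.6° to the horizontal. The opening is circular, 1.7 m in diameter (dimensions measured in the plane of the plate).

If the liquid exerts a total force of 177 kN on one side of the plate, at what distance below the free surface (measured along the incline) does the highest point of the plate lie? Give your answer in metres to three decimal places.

y_top ≈ 4.896 m

γ = ρg = 1604 × 9.81 / 1000 = 15.73524 kN/m³.
A = π(0.85)² = 2.2698 m².
From F = γ·h_c·A, the centroid depth is h_c = 177/(15.73524 × 2.2698) = 4.95578 m.
Let θ = 59.6° be the plate's angle to the horizontal; measure y along the incline from where the plane meets the free surface. Vertical depth h = y·sinθ with sinθ = 0.862514.
Along the incline, y_c = h_c/sinθ = 4.95578/0.862514 = 5.74574 m.
The centroid is at the centre, 0.85 m below the top of the plate, so the highest point sits at y_top = 5.74574 − 0.85 = 4.89574 m along the incline.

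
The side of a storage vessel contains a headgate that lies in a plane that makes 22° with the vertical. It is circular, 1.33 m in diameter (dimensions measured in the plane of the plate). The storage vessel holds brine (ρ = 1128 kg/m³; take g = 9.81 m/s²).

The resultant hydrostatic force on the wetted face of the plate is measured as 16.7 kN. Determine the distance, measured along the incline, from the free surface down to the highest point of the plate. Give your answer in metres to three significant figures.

y_top ≈ 0.507 m

γ = ρg = 1128 × 9.81 / 1000 = 11.06568 kN/m³.
A = π(0.665)² = 1.38929 m².
From F = γ·h_c·A, the centroid depth is h_c = 16.7/(11.06568 × 1.38929) = 1.08629 m.
The plate makes 22° with the vertical, i.e. θ = 90° − 22° = 68° to the horizontal. Measuring y along the incline from the free-surface line, vertical depth h = y·sinθ with sinθ = 0.927184.
Along the incline, y_c = h_c/sinθ = 1.08629/0.927184 = 1.1716 m.
The centroid is at the centre, 0.665 m below the top of the plate, so the highest point sits at y_top = 1.1716 − 0.665 = 0.5066 m along the incline.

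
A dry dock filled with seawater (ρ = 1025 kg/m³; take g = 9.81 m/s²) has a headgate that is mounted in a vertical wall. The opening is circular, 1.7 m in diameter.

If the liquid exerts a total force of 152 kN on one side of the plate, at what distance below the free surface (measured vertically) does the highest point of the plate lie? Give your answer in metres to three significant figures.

γ = ρg = 1025 × 9.81 / 1000 = 10.05525 kN/m³.
A = π(0.85)² = 2.2698 m².
From F = γ·h_c·A, the centroid depth is h_c = 152/(10.05525 × 2.2698) = 6.65983 m.
The centroid is at the centre, 0.85 m below the top of the plate, so the highest point sits at h_top = 6.65983 − 0.85 = 5.80983 m below the surface.

d_top ≈ 5.81 m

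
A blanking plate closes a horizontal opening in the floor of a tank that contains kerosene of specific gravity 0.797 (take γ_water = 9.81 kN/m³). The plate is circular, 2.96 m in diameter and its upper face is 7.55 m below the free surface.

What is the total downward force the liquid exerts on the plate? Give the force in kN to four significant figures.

F ≈ 406.2 kN

γ = 0.797 × 9.81 = 7.81857 kN/m³.
The plate is horizontal, so pressure is uniform at p = γ·h = 7.81857 × 7.55 = 59.0302 kN/m².
A = π(1.48)² = 6.88134 m².
F = p·A = 59.0302 × 6.88134 = 406.207 kN.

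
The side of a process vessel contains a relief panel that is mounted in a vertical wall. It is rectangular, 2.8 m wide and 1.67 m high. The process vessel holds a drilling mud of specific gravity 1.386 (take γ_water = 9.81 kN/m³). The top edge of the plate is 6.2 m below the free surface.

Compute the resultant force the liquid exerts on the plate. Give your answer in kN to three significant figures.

F ≈ 447 kN

γ = 1.386 × 9.81 = 13.59666 kN/m³.
The centroid lies 1.67/2 = 0.835 m below the top edge, so the centroid depth is h_c = 6.2 + 0.835 = 7.035 m.
A = 2.8 × 1.67 = 4.676 m².
Resultant F = γ·h_c·A = 13.59666 × 7.035 × 4.676 = 447.271 kN.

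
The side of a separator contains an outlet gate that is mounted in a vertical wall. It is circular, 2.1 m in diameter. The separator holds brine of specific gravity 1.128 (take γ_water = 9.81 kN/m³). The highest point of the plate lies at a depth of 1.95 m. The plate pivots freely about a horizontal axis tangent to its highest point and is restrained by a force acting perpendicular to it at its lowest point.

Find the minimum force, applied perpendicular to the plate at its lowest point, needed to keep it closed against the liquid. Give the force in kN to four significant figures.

P ≈ 62.52 kN

γ = 1.128 × 9.81 = 11.06568 kN/m³.
The centroid is at the centre, 1.05 m below the top of the plate, so the centroid depth is h_c = 1.95 + 1.05 = 3 m.
A = π(1.05)² = 3.46361 m².
Resultant F = γ·h_c·A = 11.06568 × 3 × 3.46361 = 114.982 kN.
I_c = πr⁴/4 = π × 1.05⁴/4 = 0.954656 m⁴.
Centre of pressure: y_p = y_c + I_c/(y_c·A) = 3 + 0.954656/(3 × 3.46361) = 3 + 0.0918749 = 3.09187 m along the plane.
The resultant acts 1.05 + 0.0918749 = 1.14187 m (along the plate) below the hinge at the top edge, so the moment about the hinge is M = F × 1.14187 = 114.982 × 1.14187 = 131.294 kN·m.
A normal force at the bottom, 2.1 m from the hinge, must supply this moment: P = 131.294/2.1 = 62.521 kN.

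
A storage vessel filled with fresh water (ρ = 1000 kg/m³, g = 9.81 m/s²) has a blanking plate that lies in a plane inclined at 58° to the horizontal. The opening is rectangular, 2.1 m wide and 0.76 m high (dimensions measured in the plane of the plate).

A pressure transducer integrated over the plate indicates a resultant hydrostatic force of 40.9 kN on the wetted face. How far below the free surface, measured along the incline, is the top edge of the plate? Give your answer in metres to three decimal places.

y_top ≈ 2.700 m

γ = ρg = 1000 × 9.81 = 9810 N/m³ = 9.81 kN/m³.
A = 2.1 × 0.76 = 1.596 m².
From F = γ·h_c·A, the centroid depth is h_c = 40.9/(9.81 × 1.596) = 2.61229 m.
Let θ = 58° be the plate's angle to the horizontal; measure y along the incline from where the plane meets the free surface. Vertical depth h = y·sinθ with sinθ = 0.848048.
Along the incline, y_c = h_c/sinθ = 2.61229/0.848048 = 3.08036 m.
The centroid lies 0.76/2 = 0.38 m below the top edge, so the top edge sits at y_top = 3.08036 − 0.38 = 2.70036 m along the incline.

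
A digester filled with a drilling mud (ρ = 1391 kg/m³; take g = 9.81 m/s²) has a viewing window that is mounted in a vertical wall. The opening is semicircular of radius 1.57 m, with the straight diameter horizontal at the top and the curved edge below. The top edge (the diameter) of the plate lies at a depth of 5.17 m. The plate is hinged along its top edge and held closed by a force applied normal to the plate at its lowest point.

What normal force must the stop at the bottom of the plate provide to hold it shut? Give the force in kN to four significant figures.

γ = ρg = 1391 × 9.81 / 1000 = 13.64571 kN/m³.
The centroid of a semicircle lies 4r/(3π) = 0.666329 m from the diameter, here below the top edge, so the centroid depth is h_c = 5.17 + 0.666329 = 5.83633 m.
A = πr²/2 = π × 1.57²/2 = 3.87186 m².
Resultant F = γ·h_c·A = 13.64571 × 5.83633 × 3.87186 = 308.358 kN.
I_c = (π/8 − 8/(9π))·r⁴ = 0.109757 × 1.57⁴ = 0.666854 m⁴.
Centre of pressure: y_p = y_c + I_c/(y_c·A) = 5.83633 + 0.666854/(5.83633 × 3.87186) = 5.83633 + 0.0295101 = 5.86584 m along the plane.
The resultant acts 0.666329 + 0.0295101 = 0.695839 m (along the plate) below the hinge at the top edge, so the moment about the hinge is M = F × 0.695839 = 308.358 × 0.695839 = 214.568 kN·m.
A normal force at the bottom, 1.57 m from the hinge, must supply this moment: P = 214.568/1.57 = 136.668 kN.

P ≈ 136.7 kN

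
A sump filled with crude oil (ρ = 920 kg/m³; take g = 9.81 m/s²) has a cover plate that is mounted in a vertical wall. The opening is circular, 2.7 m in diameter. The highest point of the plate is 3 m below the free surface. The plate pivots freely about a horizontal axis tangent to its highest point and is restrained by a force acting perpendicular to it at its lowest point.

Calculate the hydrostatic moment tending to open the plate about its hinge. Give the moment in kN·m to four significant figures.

γ = ρg = 920 × 9.81 / 1000 = 9.0252 kN/m³.
The centroid is at the centre, 1.35 m below the top of the plate, so the centroid depth is h_c = 3 + 1.35 = 4.35 m.
A = π(1.35)² = 5.72555 m².
Resultant F = γ·h_c·A = 9.0252 × 4.35 × 5.72555 = 224.783 kN.
I_c = πr⁴/4 = π × 1.35⁴/4 = 2.6087 m⁴.
Centre of pressure: y_p = y_c + I_c/(y_c·A) = 4.35 + 2.6087/(4.35 × 5.72555) = 4.35 + 0.104741 = 4.45474 m along the plane.
The resultant acts 1.35 + 0.104741 = 1.45474 m (along the plate) below the hinge at the top edge, so the moment about the hinge is M = F × 1.45474 = 224.783 × 1.45474 = 327.001 kN·m.

M ≈ 327.0 kN·m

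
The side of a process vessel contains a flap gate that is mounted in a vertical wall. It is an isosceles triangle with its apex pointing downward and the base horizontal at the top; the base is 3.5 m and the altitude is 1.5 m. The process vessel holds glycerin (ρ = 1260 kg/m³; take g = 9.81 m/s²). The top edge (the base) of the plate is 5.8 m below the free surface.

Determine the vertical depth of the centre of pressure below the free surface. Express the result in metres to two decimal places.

γ = ρg = 1260 × 9.81 / 1000 = 12.3606 kN/m³.
With the apex down, the centroid sits h/3 = 1.5/3 = 0.5 m below the base (the top edge), so the centroid depth is h_c = 5.8 + 0.5 = 6.3 m.
A = ½ × 3.5 × 1.5 = 2.625 m².
Resultant F = γ·h_c·A = 12.3606 × 6.3 × 2.625 = 204.413 kN.
I_c = b·h³/36 = 3.5 × 1.5³/36 = 0.328125 m⁴.
Centre of pressure: y_p = y_c + I_c/(y_c·A) = 6.3 + 0.328125/(6.3 × 2.625) = 6.3 + 0.0198413 = 6.31984 m along the plane.

h_p = 6.32 m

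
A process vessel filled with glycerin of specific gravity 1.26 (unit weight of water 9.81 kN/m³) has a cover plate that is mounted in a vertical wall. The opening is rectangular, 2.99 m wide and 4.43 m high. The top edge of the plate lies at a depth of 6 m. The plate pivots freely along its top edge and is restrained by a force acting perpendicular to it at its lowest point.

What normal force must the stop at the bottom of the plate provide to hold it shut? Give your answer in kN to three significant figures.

P ≈ 733 kN

γ = 1.26 × 9.81 = 12.3606 kN/m³.
The centroid lies 4.43/2 = 2.215 m below the top edge, so the centroid depth is h_c = 6 + 2.215 = 8.215 m.
A = 2.99 × 4.43 = 13.2457 m².
Resultant F = γ·h_c·A = 12.3606 × 8.215 × 13.2457 = 1345 kN.
I_c = b·h³/12 = 2.99 × 4.43³/12 = 21.6621 m⁴.
Centre of pressure: y_p = y_c + I_c/(y_c·A) = 8.215 + 21.6621/(8.215 × 13.2457) = 8.215 + 0.199076 = 8.41408 m along the plane.
The resultant acts 2.215 + 0.199076 = 2.41408 m (along the plate) below the hinge at the top edge, so the moment about the hinge is M = F × 2.41408 = 1345 × 2.41408 = 3246.94 kN·m.
A normal force at the bottom, 4.43 m from the hinge, must supply this moment: P = 3246.94/4.43 = 732.944 kN.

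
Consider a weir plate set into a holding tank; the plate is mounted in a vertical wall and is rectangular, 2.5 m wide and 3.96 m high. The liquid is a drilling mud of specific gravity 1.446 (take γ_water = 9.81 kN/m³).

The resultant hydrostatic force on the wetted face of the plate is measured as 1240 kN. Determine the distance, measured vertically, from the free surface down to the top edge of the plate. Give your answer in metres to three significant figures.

γ = 1.446 × 9.81 = 14.18526 kN/m³.
A = 2.5 × 3.96 = 9.9 m².
From F = γ·h_c·A, the centroid depth is h_c = 1240/(14.18526 × 9.9) = 8.82977 m.
The centroid lies 3.96/2 = 1.98 m below the top edge, so the top edge sits at h_top = 8.82977 − 1.98 = 6.84977 m below the surface.

d_top ≈ 6.85 m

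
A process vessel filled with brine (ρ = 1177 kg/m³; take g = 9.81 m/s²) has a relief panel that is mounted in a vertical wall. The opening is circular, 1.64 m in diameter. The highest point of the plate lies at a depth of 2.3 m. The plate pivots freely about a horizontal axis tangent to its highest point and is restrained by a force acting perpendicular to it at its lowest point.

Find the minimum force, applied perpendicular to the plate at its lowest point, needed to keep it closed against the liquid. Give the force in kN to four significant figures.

P ≈ 40.55 kN

γ = ρg = 1177 × 9.81 / 1000 = 11.54637 kN/m³.
The centroid is at the centre, 0.82 m below the top of the plate, so the centroid depth is h_c = 2.3 + 0.82 = 3.12 m.
A = π(0.82)² = 2.11241 m².
Resultant F = γ·h_c·A = 11.54637 × 3.12 × 2.11241 = 76.0989 kN.
I_c = πr⁴/4 = π × 0.82⁴/4 = 0.355096 m⁴.
Centre of pressure: y_p = y_c + I_c/(y_c·A) = 3.12 + 0.355096/(3.12 × 2.11241) = 3.12 + 0.0538782 = 3.17388 m along the plane.
The resultant acts 0.82 + 0.0538782 = 0.873878 m (along the plate) below the hinge at the top edge, so the moment about the hinge is M = F × 0.873878 = 76.0989 × 0.873878 = 66.5012 kN·m.
A normal force at the bottom, 1.64 m from the hinge, must supply this moment: P = 66.5012/1.64 = 40.5495 kN.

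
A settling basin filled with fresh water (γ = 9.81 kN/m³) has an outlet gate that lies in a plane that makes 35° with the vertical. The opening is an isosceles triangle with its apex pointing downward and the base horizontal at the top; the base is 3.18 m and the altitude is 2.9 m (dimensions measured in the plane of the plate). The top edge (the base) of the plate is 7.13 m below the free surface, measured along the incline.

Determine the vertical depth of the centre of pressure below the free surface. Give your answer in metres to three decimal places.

h_p = 6.680 m

γ = 9.81 kN/m³.
The plate makes 35° with the vertical, i.e. θ = 90° − 35° = 55° to the horizontal. Measuring y along the incline from the free-surface line, vertical depth h = y·sinθ with sinθ = 0.819152.
With the apex down, the centroid sits h/3 = 2.9/3 = 0.966667 m below the base (the top edge), so y_c = 7.13 + 0.966667 = 8.09667 m and h_c = 8.09667 × 0.819152 = 6.6324 m.
A = ½ × 3.18 × 2.9 = 4.611 m².
Resultant F = γ·h_c·A = 9.81 × 6.6324 × 4.611 = 300.009 kN.
I_c = b·h³/36 = 3.18 × 2.9³/36 = 2.15436 m⁴.
Centre of pressure: y_p = y_c + I_c/(y_c·A) = 8.09667 + 2.15436/(8.09667 × 4.611) = 8.09667 + 0.0577054 = 8.15438 m along the plane.
Vertically, h_p = y_p·sinθ = 8.15438 × 0.819152 = 6.67968 m.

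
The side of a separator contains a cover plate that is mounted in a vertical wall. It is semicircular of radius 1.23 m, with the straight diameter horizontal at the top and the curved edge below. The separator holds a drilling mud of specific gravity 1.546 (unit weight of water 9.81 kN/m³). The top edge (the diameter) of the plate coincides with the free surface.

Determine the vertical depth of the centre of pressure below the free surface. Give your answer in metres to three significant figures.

h_p = 0.725 m

γ = 1.546 × 9.81 = 15.16626 kN/m³.
The centroid of a semicircle lies 4r/(3π) = 0.522028 m from the diameter, here below the top edge, so the centroid depth is h_c = 0.522028 m.
A = πr²/2 = π × 1.23²/2 = 2.37646 m².
Resultant F = γ·h_c·A = 15.16626 × 0.522028 × 2.37646 = 18.8149 kN.
I_c = (π/8 − 8/(9π))·r⁴ = 0.109757 × 1.23⁴ = 0.251219 m⁴.
Centre of pressure: y_p = y_c + I_c/(y_c·A) = 0.522028 + 0.251219/(0.522028 × 2.37646) = 0.522028 + 0.202501 = 0.724529 m along the plane.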